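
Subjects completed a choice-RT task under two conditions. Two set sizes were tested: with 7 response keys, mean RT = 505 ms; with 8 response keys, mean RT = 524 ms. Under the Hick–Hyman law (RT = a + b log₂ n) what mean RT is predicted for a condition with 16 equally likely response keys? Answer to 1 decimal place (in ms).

622.6 ms

With log₂ n on the abscissa the relation is linear; from the two conditions:
  b = (524 − 505) / (log₂ 8 − log₂ 7) = 19 / (3 − 2.8074) = 98.627 ms/bit
  a = 505 − 98.627 × 2.8074 = 228.119 ms
Then RT(16) = 228.119 + 98.627 × log₂ 16 = 228.119 + 98.627 × 4 ≈ 622.627 ms.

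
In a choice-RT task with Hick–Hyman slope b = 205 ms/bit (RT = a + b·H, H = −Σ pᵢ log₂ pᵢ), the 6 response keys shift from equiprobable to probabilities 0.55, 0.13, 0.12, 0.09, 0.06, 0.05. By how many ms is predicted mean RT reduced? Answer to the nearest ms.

121 ms

Equiprobable entropy H₀ = log₂ 6 = 2.5850 bits.
Skewed entropy H = −Σ pᵢ log₂ pᵢ = 1.9964 bits.
ΔRT = b·(H₀ − H) = 205 × 0.5886 = 120.66 ms.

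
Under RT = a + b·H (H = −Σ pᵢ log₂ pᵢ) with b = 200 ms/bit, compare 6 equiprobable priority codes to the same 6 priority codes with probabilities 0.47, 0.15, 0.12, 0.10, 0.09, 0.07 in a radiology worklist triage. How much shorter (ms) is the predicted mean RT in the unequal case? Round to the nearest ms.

76 ms

The RT saving is b·ΔH. Equiprobable H₀ = log₂(6) = 2.5850 bits; with the given probabilities H = 2.2030 bits.
b·(H₀ − H) = 200 × (2.5850 − 2.2030) = 76.40 ms.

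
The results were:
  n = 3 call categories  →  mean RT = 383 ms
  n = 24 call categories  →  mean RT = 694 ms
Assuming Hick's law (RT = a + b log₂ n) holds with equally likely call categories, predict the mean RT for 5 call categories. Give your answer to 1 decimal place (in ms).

Solve the two-equation system in a and b:
  b = (694 − 383) / (log₂ 24 − log₂ 3) = 311 / (4.5850 − 1.5850) = 103.667 ms/bit
  a = 383 − 103.667 × 1.5850 = 218.692 ms
Then RT(5) = 218.692 + 103.667 × log₂ 5 = 218.692 + 103.667 × 2.3219 ≈ 459.399 ms.

459.4 ms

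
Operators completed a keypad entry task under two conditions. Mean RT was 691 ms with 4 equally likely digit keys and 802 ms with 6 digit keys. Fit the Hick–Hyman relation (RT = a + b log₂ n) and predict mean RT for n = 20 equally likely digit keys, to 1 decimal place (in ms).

1131.6 ms

Fit slope and intercept:
  b = (802 − 691) / (log₂ 6 − log₂ 4) = 111 / (2.5850 − 2) = 189.756 ms/bit
  a = 691 − 189.756 × 2 = 311.488 ms
Then RT(20) = 311.488 + 189.756 × log₂ 20 = 311.488 + 189.756 × 4.3219 ≈ 1131.599 ms.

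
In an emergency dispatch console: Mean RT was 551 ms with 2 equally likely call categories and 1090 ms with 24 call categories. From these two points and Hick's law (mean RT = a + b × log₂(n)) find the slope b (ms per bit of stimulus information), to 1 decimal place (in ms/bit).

150.4 ms/bit

The slope on a log₂ axis is (1090 − 551) / (4.5850 − 1) = 150.350 ms/bit.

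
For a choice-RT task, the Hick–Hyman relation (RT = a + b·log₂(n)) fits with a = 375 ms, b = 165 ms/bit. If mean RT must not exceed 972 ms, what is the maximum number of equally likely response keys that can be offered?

12

165·log₂ n ≤ 972 − 375 = 597, giving log₂ n ≤ 3.6182 and n ≤ 12.280. The largest whole number is 12.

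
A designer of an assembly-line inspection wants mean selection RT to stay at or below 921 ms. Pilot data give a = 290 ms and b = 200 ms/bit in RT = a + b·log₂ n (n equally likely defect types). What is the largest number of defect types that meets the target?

8

Set 290 + 200·log₂ n ≤ 921 → log₂ n ≤ (921 − 290)/200 = 3.1550.
So n ≤ 2^3.1550 = 8.907; the largest integer n is 8.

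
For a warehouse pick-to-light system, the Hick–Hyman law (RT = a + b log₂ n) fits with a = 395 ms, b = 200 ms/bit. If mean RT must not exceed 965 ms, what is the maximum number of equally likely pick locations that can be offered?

200·log₂ n ≤ 965 − 395 = 570, giving log₂ n ≤ 2.8500 and n ≤ 7.210. The largest whole number is 7.

7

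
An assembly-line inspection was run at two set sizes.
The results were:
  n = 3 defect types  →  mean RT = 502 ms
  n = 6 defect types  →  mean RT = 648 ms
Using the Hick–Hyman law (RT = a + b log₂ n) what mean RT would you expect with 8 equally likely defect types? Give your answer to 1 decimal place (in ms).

With log₂ n on the abscissa the relation is linear; from the two conditions:
  b = (648 − 502) / (log₂ 6 − log₂ 3) = 146 / (2.5850 − 1.5850) = 146.000 ms/bit
  a = 502 − 146.000 × 1.5850 = 270.595 ms
Then RT(8) = 270.595 + 146.000 × log₂ 8 = 270.595 + 146.000 × 3 ≈ 708.595 ms.

708.6 ms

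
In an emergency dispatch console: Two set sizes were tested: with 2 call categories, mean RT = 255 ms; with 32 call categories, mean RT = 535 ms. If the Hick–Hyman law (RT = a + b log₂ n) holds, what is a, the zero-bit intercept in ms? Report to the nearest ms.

b = (RT₂ − RT₁)/(log₂ n₂ − log₂ n₁) = (535 − 255)/(5 − 1) = 70 ms/bit.
Intercept: a = 255 − 70·log₂(2) = 185.000 ms.

185 ms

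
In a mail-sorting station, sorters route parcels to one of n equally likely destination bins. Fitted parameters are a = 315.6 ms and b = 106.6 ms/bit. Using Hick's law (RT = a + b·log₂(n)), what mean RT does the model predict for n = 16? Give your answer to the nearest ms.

log₂(16) = 4 bits, so RT = 315.6 + 106.6 × 4 ≈ 742.000 ms.

742 ms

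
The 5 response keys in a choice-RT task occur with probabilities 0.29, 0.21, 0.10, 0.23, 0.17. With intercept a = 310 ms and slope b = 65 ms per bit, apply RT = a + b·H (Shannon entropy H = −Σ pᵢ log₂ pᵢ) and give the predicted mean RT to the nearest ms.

H = 0.29·log₂(1/0.29) + 0.21·log₂(1/0.21) + 0.10·log₂(1/0.10) + 0.23·log₂(1/0.23) + 0.17·log₂(1/0.17) = 2.2452 bits.
RT = 310 + 65 × 2.2452 = 455.94 ms.

456 ms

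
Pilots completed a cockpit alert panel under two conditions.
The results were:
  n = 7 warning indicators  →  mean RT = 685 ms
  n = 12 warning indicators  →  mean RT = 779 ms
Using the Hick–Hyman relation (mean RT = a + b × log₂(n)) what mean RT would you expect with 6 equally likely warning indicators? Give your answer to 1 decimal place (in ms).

Solve the two-equation system in a and b:
  b = (779 − 685) / (log₂ 12 − log₂ 7) = 94 / (3.5850 − 2.8074) = 120.884 ms/bit
  a = 685 − 120.884 × 2.8074 = 345.637 ms
Then RT(6) = 345.637 + 120.884 × log₂ 6 = 345.637 + 120.884 × 2.5850 ≈ 658.116 ms.

658.1 ms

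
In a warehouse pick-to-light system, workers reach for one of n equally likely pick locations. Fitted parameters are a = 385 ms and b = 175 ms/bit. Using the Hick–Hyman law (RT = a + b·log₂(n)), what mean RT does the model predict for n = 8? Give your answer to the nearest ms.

log₂(8) = 3 bits, so RT = 385 + 175 × 3 ≈ 910.000 ms.

910 ms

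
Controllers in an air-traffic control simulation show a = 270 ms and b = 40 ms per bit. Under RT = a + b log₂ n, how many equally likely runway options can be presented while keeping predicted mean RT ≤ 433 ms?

16

Information budget: (433 − 270)/40 = 4.0750 bits, so n ≤ 2^4.0750 = 16.854 → at most 16.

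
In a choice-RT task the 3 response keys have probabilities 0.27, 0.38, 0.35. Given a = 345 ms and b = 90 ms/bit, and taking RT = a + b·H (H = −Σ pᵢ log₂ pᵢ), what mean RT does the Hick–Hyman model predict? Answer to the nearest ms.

486 ms

Entropy contributions −pᵢ log₂ pᵢ: 0.5100, 0.5305, 0.5301; sum H = 1.5706 bits.
RT = a + bH = 345 + 90·1.5706 = 486.35 ms.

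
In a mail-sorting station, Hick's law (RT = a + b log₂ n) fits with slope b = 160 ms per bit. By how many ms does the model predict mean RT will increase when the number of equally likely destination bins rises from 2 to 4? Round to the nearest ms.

160 ms

ΔRT = (a + b log₂ n₂) − (a + b log₂ n₁) = b·(log₂ n₂ − log₂ n₁).
log₂(4) − log₂(2) = log₂(4/2) = log₂(2) = 1.
ΔRT = 160 × 1.0000 = 160.000 ms.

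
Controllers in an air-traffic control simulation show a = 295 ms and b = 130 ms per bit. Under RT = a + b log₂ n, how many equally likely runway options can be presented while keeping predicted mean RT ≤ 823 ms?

16

Set 295 + 130·log₂ n ≤ 823 → log₂ n ≤ (823 − 295)/130 = 4.0615.
So n ≤ 2^4.0615 = 16.697; the largest integer n is 16.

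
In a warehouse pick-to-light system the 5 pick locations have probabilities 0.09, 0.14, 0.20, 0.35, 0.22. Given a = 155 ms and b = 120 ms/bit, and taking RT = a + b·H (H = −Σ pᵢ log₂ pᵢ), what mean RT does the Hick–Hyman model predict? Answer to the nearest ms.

417 ms

H = 0.09·log₂(1/0.09) + 0.14·log₂(1/0.14) + 0.20·log₂(1/0.20) + 0.35·log₂(1/0.35) + 0.22·log₂(1/0.22) = 2.1848 bits.
RT = 155 + 120 × 2.1848 = 417.18 ms.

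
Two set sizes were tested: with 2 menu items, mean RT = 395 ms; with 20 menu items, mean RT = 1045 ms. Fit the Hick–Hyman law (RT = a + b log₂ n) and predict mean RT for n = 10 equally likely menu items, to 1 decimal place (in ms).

849.3 ms

Fit slope and intercept:
  b = (1045 − 395) / (log₂ 20 − log₂ 2) = 650 / (4.3219 − 1) = 195.669 ms/bit
  a = 395 − 195.669 × 1 = 199.331 ms
Then RT(10) = 199.331 + 195.669 × log₂ 10 = 199.331 + 195.669 × 3.3219 ≈ 849.331 ms.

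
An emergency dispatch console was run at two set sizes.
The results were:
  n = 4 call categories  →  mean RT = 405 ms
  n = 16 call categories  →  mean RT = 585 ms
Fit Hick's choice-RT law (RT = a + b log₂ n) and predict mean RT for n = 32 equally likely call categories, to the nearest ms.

675 ms

Fit slope and intercept:
  b = (585 − 405) / (log₂ 16 − log₂ 4) = 180 / (4 − 2) = 90 ms/bit
  a = 405 − 90 × 2 = 225 ms
Then RT(32) = 225 + 90 × log₂ 32 = 225 + 90 × 5 ≈ 675.000 ms.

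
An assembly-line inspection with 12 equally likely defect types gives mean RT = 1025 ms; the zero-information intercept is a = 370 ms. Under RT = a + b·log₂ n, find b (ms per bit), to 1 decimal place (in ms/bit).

log₂(12) = 3.5850 bits.
b = (RT − a)/log₂ n = (1025 − 370) / 3.5850 = 182.708 ms/bit.

182.7 ms/bit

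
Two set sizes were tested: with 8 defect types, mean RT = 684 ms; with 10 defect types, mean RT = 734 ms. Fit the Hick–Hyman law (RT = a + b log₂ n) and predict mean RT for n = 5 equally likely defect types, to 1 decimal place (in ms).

RT is linear in log₂ n, so two points fix the line:
  b = (734 − 684) / (log₂ 10 − log₂ 8) = 50 / (3.3219 − 3) = 155.314 ms/bit
  a = 684 − 155.314 × 3 = 218.057 ms
Then RT(5) = 218.057 + 155.314 × log₂ 5 = 218.057 + 155.314 × 2.3219 ≈ 578.686 ms.

578.7 ms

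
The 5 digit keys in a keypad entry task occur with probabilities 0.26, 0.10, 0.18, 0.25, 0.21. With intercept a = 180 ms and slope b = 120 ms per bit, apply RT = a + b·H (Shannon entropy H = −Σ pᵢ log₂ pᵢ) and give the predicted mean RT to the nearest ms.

H = 0.26·log₂(1/0.26) + 0.10·log₂(1/0.10) + 0.18·log₂(1/0.18) + 0.25·log₂(1/0.25) + 0.21·log₂(1/0.21) = 2.2556 bits.
RT = 180 + 120 × 2.2556 = 450.67 ms.

451 ms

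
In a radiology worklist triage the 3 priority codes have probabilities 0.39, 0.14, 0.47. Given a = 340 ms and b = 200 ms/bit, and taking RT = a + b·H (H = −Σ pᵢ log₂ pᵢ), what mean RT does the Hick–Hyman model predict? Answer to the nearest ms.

628 ms

H = 0.39·log₂(1/0.39) + 0.14·log₂(1/0.14) + 0.47·log₂(1/0.47) = 1.4389 bits.
RT = 340 + 200 × 1.4389 = 627.77 ms.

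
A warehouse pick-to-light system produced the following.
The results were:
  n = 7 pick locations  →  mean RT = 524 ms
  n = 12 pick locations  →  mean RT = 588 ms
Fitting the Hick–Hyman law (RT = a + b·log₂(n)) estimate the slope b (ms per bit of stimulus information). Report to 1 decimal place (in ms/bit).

82.3 ms/bit

Slope: b = (588 − 524) / (log₂ 12 − log₂ 7) = 64/0.7776 = 82.304 ms/bit.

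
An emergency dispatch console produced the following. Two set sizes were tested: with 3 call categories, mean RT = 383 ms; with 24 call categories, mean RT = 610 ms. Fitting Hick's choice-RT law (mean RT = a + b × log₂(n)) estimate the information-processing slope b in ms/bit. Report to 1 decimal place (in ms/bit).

Slope: b = (610 − 383) / (log₂ 24 − log₂ 3) = 227/3.0000 = 75.667 ms/bit.

75.7 ms/bit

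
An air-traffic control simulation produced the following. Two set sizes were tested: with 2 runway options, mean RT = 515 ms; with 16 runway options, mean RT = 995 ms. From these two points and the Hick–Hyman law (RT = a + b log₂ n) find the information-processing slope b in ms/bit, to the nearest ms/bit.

160 ms/bit

b = (RT₂ − RT₁)/(log₂ n₂ − log₂ n₁) = (995 − 515)/(4 − 1) = 160 ms/bit.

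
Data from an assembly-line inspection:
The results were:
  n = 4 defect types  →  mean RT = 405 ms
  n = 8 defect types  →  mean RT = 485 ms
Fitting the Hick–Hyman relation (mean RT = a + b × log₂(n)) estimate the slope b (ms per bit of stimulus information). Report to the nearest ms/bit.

b = (RT₂ − RT₁)/(log₂ n₂ − log₂ n₁) = (485 − 405)/(3 − 2) = 80 ms/bit.

80 ms/bit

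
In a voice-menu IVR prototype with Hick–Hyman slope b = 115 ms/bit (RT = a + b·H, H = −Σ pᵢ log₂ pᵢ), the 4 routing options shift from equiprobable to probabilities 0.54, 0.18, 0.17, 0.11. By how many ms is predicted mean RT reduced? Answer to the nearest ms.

33 ms

The RT saving is b·ΔH. Equiprobable H₀ = log₂(4) = 2.0000 bits; with the given probabilities H = 1.7102 bits.
b·(H₀ − H) = 115 × (2.0000 − 1.7102) = 33.32 ms.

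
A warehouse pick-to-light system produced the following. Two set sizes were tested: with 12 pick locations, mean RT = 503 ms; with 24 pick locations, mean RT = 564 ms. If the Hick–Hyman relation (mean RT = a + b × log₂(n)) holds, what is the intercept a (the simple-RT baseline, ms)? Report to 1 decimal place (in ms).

284.3 ms

The slope on a log₂ axis is (564 − 503) / (4.5850 − 3.5850) = 61.000 ms/bit.
Intercept: a = 503 − 61.000·log₂(12) = 284.317 ms.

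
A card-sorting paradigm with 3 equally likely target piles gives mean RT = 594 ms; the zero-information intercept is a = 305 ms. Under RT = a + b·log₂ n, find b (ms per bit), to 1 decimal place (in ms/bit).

182.3 ms/bit

log₂(3) = 1.5850 bits.
b = (RT − a)/log₂ n = (594 − 305) / 1.5850 = 182.339 ms/bit.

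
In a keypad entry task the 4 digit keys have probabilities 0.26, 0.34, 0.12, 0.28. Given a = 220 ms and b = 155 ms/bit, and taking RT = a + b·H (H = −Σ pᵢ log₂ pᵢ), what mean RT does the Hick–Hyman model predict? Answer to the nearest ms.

517 ms

H = 0.26·log₂(1/0.26) + 0.34·log₂(1/0.34) + 0.12·log₂(1/0.12) + 0.28·log₂(1/0.28) = 1.9157 bits.
RT = 220 + 155 × 1.9157 = 516.94 ms.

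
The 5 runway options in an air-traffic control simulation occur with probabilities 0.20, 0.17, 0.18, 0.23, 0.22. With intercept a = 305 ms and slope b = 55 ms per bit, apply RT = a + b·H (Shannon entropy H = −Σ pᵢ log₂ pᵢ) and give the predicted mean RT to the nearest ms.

H = 0.20·log₂(1/0.20) + 0.17·log₂(1/0.17) + 0.18·log₂(1/0.18) + 0.23·log₂(1/0.23) + 0.22·log₂(1/0.22) = 2.3125 bits.
RT = 305 + 55 × 2.3125 = 432.19 ms.

432 ms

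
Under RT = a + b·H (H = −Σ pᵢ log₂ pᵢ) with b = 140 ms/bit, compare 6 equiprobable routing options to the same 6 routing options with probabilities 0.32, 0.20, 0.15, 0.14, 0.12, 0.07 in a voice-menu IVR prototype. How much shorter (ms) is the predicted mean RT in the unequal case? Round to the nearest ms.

The RT saving is b·ΔH. Equiprobable H₀ = log₂(6) = 2.5850 bits; with the given probabilities H = 2.4337 bits.
b·(H₀ − H) = 140 × (2.5850 − 2.4337) = 21.18 ms.

21 ms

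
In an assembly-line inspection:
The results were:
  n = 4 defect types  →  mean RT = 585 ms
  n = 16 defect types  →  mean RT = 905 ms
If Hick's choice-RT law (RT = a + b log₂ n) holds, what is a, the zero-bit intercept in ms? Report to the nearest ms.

265 ms

b = (RT₂ − RT₁)/(log₂ n₂ − log₂ n₁) = (905 − 585)/(4 − 2) = 160 ms/bit.
Intercept: a = 585 − 160·log₂(4) = 265.000 ms.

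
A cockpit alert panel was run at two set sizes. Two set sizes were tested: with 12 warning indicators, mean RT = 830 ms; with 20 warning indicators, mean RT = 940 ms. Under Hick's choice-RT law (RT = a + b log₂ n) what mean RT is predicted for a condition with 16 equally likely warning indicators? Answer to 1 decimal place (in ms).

891.9 ms

Solve the two-equation system in a and b:
  b = (940 − 830) / (log₂ 20 − log₂ 12) = 110 / (4.3219 − 3.5850) = 149.261 ms/bit
  a = 830 − 149.261 × 3.5850 = 294.906 ms
Then RT(16) = 294.906 + 149.261 × log₂ 16 = 294.906 + 149.261 × 4 ≈ 891.949 ms.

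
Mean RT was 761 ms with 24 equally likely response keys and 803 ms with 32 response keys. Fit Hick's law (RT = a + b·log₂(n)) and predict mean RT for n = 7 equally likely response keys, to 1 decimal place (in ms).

581.1 ms

Fit slope and intercept:
  b = (803 − 761) / (log₂ 32 − log₂ 24) = 42 / (5 − 4.5850) = 101.196 ms/bit
  a = 761 − 101.196 × 4.5850 = 297.022 ms
Then RT(7) = 297.022 + 101.196 × log₂ 7 = 297.022 + 101.196 × 2.8074 ≈ 581.114 ms.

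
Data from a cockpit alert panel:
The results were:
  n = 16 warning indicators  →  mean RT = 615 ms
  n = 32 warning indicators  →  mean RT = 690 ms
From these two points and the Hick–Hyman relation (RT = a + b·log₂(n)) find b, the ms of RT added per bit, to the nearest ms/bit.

The slope on a log₂ axis is (690 − 615) / (5 − 4) = 75 ms/bit.

75 ms/bit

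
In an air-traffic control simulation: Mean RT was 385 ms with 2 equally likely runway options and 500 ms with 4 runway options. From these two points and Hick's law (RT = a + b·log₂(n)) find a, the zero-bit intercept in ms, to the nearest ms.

270 ms

The slope on a log₂ axis is (500 − 385) / (2 − 1) = 115 ms/bit.
Intercept: a = 385 − 115·log₂(2) = 270.000 ms.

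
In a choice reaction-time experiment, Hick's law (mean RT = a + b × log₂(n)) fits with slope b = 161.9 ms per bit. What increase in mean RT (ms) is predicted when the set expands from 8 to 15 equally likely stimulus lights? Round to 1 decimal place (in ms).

146.8 ms

ΔRT = (a + b log₂ n₂) − (a + b log₂ n₁) = b·(log₂ n₂ − log₂ n₁).
log₂(15) − log₂(8) = 3.9069 − 3 = 0.9069.
ΔRT = 161.9 × 0.9069 = 146.826 ms.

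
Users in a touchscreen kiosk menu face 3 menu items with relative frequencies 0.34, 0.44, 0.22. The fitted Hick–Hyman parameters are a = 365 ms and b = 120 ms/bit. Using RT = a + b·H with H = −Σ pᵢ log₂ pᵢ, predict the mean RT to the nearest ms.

H = 0.34·log₂(1/0.34) + 0.44·log₂(1/0.44) + 0.22·log₂(1/0.22) = 1.5309 bits.
RT = 365 + 120 × 1.5309 = 548.71 ms.

549 ms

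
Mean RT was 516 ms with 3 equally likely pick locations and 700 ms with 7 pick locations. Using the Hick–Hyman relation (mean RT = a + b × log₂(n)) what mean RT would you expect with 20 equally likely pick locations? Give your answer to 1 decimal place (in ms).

928.0 ms

RT is linear in log₂ n, so two points fix the line:
  b = (700 − 516) / (log₂ 7 − log₂ 3) = 184 / (2.8074 − 1.5850) = 150.524 ms/bit
  a = 516 − 150.524 × 1.5850 = 277.424 ms
Then RT(20) = 277.424 + 150.524 × log₂ 20 = 277.424 + 150.524 × 4.3219 ≈ 927.980 ms.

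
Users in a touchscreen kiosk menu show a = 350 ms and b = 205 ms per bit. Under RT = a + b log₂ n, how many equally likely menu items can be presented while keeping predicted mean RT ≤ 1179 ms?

16

205·log₂ n ≤ 1179 − 350 = 829, giving log₂ n ≤ 4.0439 and n ≤ 16.494. The largest whole number is 16.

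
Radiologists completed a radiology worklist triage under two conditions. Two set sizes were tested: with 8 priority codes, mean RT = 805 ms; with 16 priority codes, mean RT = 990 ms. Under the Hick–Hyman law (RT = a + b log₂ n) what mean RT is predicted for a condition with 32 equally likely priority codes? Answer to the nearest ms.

1175 ms

RT is linear in log₂ n, so two points fix the line:
  b = (990 − 805) / (log₂ 16 − log₂ 8) = 185 / (4 − 3) = 185 ms/bit
  a = 805 − 185 × 3 = 250 ms
Then RT(32) = 250 + 185 × log₂ 32 = 250 + 185 × 5 ≈ 1175.000 ms.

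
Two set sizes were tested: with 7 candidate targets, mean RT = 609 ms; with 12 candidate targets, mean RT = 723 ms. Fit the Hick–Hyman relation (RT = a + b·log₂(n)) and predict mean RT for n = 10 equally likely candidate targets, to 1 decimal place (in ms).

Solve the two-equation system in a and b:
  b = (723 − 609) / (log₂ 12 − log₂ 7) = 114 / (3.5850 − 2.8074) = 146.604 ms/bit
  a = 609 − 146.604 × 2.8074 = 197.432 ms
Then RT(10) = 197.432 + 146.604 × log₂ 10 = 197.432 + 146.604 × 3.3219 ≈ 684.438 ms.

684.4 ms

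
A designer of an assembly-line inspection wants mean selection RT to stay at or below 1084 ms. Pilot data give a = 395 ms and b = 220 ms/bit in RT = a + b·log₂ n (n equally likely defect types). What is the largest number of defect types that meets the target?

Set 395 + 220·log₂ n ≤ 1084 → log₂ n ≤ (1084 − 395)/220 = 3.1318.
So n ≤ 2^3.1318 = 8.765; the largest integer n is 8.

8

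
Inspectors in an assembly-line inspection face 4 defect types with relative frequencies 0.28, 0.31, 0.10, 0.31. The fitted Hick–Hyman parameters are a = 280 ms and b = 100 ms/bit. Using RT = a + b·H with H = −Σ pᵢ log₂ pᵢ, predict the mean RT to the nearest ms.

Entropy contributions −pᵢ log₂ pᵢ: 0.5142, 0.5238, 0.3322, 0.5238; sum H = 1.8940 bits.
RT = a + bH = 280 + 100·1.8940 = 469.40 ms.

469 ms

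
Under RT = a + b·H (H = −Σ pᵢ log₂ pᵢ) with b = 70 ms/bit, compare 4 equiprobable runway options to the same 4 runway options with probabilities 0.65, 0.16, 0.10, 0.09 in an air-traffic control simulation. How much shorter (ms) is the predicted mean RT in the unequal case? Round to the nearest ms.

37 ms

The RT saving is b·ΔH. Equiprobable H₀ = log₂(4) = 2.0000 bits; with the given probabilities H = 1.4718 bits.
b·(H₀ − H) = 70 × (2.0000 − 1.4718) = 36.97 ms.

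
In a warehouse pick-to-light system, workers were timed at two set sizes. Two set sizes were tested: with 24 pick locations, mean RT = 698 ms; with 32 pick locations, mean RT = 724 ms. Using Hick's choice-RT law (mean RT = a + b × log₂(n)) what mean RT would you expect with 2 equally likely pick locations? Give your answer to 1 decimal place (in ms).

473.4 ms

Fit slope and intercept:
  b = (724 − 698) / (log₂ 32 − log₂ 24) = 26 / (5 − 4.5850) = 62.645 ms/bit
  a = 698 − 62.645 × 4.5850 = 410.775 ms
Then RT(2) = 410.775 + 62.645 × log₂ 2 = 410.775 + 62.645 × 1 ≈ 473.420 ms.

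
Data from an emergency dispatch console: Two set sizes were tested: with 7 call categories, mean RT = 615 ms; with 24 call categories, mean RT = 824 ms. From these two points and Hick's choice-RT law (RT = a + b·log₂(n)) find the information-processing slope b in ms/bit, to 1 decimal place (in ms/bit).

b = (RT₂ − RT₁)/(log₂ n₂ − log₂ n₁) = (824 − 615)/(4.5850 − 2.8074) = 117.574 ms/bit.

117.6 ms/bit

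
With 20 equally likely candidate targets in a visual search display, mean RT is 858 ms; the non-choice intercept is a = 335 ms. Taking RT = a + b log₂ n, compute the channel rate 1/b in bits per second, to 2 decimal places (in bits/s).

b = (858 − 335)/log₂ 20 = 523/4.3219 = 121.011 ms per bit = 0.12101 s/bit; the reciprocal is 8.264 bits/s.

8.26 bits/s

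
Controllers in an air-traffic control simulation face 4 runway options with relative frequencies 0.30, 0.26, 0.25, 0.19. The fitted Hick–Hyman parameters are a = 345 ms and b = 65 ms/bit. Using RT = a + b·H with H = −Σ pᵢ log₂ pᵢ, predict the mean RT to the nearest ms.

H = 0.30·log₂(1/0.30) + 0.26·log₂(1/0.26) + 0.25·log₂(1/0.25) + 0.19·log₂(1/0.19) = 1.9816 bits.
RT = 345 + 65 × 1.9816 = 473.80 ms.

474 ms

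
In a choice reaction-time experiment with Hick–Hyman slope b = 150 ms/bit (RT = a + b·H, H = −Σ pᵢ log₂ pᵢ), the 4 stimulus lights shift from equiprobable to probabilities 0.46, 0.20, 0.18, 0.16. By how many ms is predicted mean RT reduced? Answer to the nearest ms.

The RT saving is b·ΔH. Equiprobable H₀ = log₂(4) = 2.0000 bits; with the given probabilities H = 1.8480 bits.
b·(H₀ − H) = 150 × (2.0000 − 1.8480) = 22.79 ms.

23 ms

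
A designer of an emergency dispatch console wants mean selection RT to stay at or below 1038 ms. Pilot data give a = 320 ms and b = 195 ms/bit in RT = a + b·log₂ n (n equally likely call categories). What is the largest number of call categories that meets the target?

Information budget: (1038 − 320)/195 = 3.6821 bits, so n ≤ 2^3.6821 = 12.835 → at most 12.

12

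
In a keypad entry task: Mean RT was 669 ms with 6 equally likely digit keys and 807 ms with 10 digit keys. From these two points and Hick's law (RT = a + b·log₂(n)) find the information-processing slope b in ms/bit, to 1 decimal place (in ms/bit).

b = (RT₂ − RT₁)/(log₂ n₂ − log₂ n₁) = (807 − 669)/(3.3219 − 2.5850) = 187.254 ms/bit.

187.3 ms/bit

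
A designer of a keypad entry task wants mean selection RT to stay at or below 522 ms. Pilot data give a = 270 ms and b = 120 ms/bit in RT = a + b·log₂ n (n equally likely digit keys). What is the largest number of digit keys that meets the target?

120·log₂ n ≤ 522 − 270 = 252, giving log₂ n ≤ 2.1000 and n ≤ 4.287. The largest whole number is 4.

4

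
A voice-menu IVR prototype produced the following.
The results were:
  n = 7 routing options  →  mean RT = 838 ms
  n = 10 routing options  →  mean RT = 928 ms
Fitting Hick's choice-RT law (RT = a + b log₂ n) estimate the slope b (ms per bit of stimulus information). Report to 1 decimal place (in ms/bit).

174.9 ms/bit

The slope on a log₂ axis is (928 − 838) / (3.3219 − 2.8074) = 174.902 ms/bit.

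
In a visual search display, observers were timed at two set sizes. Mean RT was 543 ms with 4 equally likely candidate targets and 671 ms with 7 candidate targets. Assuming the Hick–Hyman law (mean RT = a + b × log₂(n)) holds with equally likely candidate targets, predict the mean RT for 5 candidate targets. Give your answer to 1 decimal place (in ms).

594.0 ms

With log₂ n on the abscissa the relation is linear; from the two conditions:
  b = (671 − 543) / (log₂ 7 − log₂ 4) = 128 / (2.8074 − 2) = 158.542 ms/bit
  a = 543 − 158.542 × 2 = 225.915 ms
Then RT(5) = 225.915 + 158.542 × log₂ 5 = 225.915 + 158.542 × 2.3219 ≈ 594.039 ms.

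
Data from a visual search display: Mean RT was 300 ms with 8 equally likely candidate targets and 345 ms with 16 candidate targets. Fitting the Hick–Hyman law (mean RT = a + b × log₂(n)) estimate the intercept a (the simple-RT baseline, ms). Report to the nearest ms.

165 ms

Slope: b = (345 − 300) / (log₂ 16 − log₂ 8) = 45/1.0000 = 45 ms/bit.
Intercept: a = 300 − 45·log₂(8) = 165.000 ms.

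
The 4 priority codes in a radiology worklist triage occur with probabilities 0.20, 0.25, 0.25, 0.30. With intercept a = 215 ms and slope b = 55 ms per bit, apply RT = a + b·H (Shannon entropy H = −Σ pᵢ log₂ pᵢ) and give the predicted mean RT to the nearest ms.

324 ms

H = 0.20·log₂(1/0.20) + 0.25·log₂(1/0.25) + 0.25·log₂(1/0.25) + 0.30·log₂(1/0.30) = 1.9855 bits.
RT = 215 + 55 × 1.9855 = 324.20 ms.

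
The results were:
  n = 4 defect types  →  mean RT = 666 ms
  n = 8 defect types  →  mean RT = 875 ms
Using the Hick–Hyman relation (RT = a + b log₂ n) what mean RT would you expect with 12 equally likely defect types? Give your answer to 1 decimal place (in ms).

997.3 ms

RT is linear in log₂ n, so two points fix the line:
  b = (875 − 666) / (log₂ 8 − log₂ 4) = 209 / (3 − 2) = 209.000 ms/bit
  a = 666 − 209.000 × 2 = 248.000 ms
Then RT(12) = 248.000 + 209.000 × log₂ 12 = 248.000 + 209.000 × 3.5850 ≈ 997.257 ms.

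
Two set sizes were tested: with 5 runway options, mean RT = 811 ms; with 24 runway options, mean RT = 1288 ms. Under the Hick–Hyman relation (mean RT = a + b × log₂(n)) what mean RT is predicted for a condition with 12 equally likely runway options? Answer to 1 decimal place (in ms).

With log₂ n on the abscissa the relation is linear; from the two conditions:
  b = (1288 − 811) / (log₂ 24 − log₂ 5) = 477 / (4.5850 − 2.3219) = 210.779 ms/bit
  a = 811 − 210.779 × 2.3219 = 321.586 ms
Then RT(12) = 321.586 + 210.779 × log₂ 12 = 321.586 + 210.779 × 3.5850 ≈ 1077.221 ms.

1077.2 ms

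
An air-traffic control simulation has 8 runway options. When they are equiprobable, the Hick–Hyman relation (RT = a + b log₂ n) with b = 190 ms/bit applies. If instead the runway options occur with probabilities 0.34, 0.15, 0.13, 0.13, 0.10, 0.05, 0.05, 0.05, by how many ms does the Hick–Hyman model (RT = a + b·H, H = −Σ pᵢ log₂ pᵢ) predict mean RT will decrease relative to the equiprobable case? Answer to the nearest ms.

60 ms

The RT saving is b·ΔH. Equiprobable H₀ = log₂(8) = 3.0000 bits; with the given probabilities H = 2.6855 bits.
b·(H₀ − H) = 190 × (3.0000 − 2.6855) = 59.76 ms.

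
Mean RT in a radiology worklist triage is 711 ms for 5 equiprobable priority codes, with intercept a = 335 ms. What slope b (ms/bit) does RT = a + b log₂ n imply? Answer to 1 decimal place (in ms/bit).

b = (711 − 335) / log₂(5) = 376 / 2.3219 = 161.934 ms/bit.

161.9 ms/bit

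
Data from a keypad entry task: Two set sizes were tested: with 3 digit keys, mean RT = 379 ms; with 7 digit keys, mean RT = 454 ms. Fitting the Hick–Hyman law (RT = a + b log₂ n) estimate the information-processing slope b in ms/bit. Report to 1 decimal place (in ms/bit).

Slope: b = (454 − 379) / (log₂ 7 − log₂ 3) = 75/1.2224 = 61.355 ms/bit.

61.4 ms/bit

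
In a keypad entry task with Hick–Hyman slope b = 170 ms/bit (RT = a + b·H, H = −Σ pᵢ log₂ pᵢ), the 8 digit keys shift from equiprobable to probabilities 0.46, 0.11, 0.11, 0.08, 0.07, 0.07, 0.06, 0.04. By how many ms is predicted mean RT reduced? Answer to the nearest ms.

The RT saving is b·ΔH. Equiprobable H₀ = log₂(8) = 3.0000 bits; with the given probabilities H = 2.4738 bits.
b·(H₀ − H) = 170 × (3.0000 − 2.4738) = 89.45 ms.

89 ms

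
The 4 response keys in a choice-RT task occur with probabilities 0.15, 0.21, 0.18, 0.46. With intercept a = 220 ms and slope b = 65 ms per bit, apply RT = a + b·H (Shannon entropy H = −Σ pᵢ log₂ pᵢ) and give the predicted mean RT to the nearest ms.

340 ms

Entropy contributions −pᵢ log₂ pᵢ: 0.4105, 0.4728, 0.4453, 0.5153; sum H = 1.8440 bits.
RT = a + bH = 220 + 65·1.8440 = 339.86 ms.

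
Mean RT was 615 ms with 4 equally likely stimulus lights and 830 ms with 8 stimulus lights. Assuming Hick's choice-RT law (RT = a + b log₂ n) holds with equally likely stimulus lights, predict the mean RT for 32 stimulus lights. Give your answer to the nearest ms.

1260 ms

Fit slope and intercept:
  b = (830 − 615) / (log₂ 8 − log₂ 4) = 215 / (3 − 2) = 215 ms/bit
  a = 615 − 215 × 2 = 185 ms
Then RT(32) = 185 + 215 × log₂ 32 = 185 + 215 × 5 ≈ 1260.000 ms.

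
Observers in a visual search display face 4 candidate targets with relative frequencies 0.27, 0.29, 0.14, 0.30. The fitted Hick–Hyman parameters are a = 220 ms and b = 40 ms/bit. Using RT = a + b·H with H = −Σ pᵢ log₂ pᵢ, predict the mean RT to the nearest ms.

298 ms

H = 0.27·log₂(1/0.27) + 0.29·log₂(1/0.29) + 0.14·log₂(1/0.14) + 0.30·log₂(1/0.30) = 1.9461 bits.
RT = 220 + 40 × 1.9461 = 297.85 ms.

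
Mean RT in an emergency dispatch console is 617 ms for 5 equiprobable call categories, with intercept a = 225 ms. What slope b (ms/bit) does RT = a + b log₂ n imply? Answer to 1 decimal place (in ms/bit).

168.8 ms/bit

b = (617 − 225) / log₂(5) = 392 / 2.3219 = 168.825 ms/bit.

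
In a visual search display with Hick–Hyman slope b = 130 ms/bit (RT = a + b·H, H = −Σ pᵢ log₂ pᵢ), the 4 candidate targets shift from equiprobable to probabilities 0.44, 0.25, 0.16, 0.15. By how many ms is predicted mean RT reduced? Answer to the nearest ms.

19 ms

The RT saving is b·ΔH. Equiprobable H₀ = log₂(4) = 2.0000 bits; with the given probabilities H = 1.8547 bits.
b·(H₀ − H) = 130 × (2.0000 − 1.8547) = 18.89 ms.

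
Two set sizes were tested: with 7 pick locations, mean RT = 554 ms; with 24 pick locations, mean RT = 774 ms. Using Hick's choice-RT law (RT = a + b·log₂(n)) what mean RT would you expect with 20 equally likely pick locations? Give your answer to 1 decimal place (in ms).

741.4 ms

Solve the two-equation system in a and b:
  b = (774 − 554) / (log₂ 24 − log₂ 7) = 220 / (4.5850 − 2.8074) = 123.762 ms/bit
  a = 554 − 123.762 × 2.8074 = 206.557 ms
Then RT(20) = 206.557 + 123.762 × log₂ 20 = 206.557 + 123.762 × 4.3219 ≈ 741.446 ms.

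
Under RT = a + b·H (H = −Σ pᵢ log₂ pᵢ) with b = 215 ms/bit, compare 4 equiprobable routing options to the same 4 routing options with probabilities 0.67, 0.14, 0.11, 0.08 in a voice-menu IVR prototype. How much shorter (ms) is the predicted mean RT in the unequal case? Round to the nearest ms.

123 ms

Equiprobable entropy H₀ = log₂ 4 = 2.0000 bits.
Skewed entropy H = −Σ pᵢ log₂ pᵢ = 1.4260 bits.
ΔRT = b·(H₀ − H) = 215 × 0.5740 = 123.41 ms.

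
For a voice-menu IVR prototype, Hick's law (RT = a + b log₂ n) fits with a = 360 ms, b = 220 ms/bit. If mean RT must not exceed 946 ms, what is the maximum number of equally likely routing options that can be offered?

6

220·log₂ n ≤ 946 − 360 = 586, giving log₂ n ≤ 2.6636 and n ≤ 6.336. The largest whole number is 6.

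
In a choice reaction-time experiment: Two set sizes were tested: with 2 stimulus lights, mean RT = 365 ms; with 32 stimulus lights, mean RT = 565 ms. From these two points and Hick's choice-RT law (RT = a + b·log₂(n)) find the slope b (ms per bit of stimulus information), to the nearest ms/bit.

50 ms/bit

b = (RT₂ − RT₁)/(log₂ n₂ − log₂ n₁) = (565 − 365)/(5 − 1) = 50 ms/bit.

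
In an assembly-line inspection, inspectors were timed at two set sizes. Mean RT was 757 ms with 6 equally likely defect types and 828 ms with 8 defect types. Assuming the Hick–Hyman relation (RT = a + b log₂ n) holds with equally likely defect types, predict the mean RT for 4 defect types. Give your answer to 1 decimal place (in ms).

656.9 ms

Solve the two-equation system in a and b:
  b = (828 − 757) / (log₂ 8 − log₂ 6) = 71 / (3 − 2.5850) = 171.069 ms/bit
  a = 757 − 171.069 × 2.5850 = 314.793 ms
Then RT(4) = 314.793 + 171.069 × log₂ 4 = 314.793 + 171.069 × 2 ≈ 656.931 ms.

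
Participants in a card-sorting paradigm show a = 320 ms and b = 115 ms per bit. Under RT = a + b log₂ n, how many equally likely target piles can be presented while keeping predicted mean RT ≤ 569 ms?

4

Information budget: (569 − 320)/115 = 2.1652 bits, so n ≤ 2^2.1652 = 4.485 → at most 4.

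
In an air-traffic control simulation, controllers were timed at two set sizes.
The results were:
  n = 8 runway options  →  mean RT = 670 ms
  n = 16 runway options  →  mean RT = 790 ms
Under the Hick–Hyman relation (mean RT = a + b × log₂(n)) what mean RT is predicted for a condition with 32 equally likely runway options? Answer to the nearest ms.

910 ms

Fit slope and intercept:
  b = (790 − 670) / (log₂ 16 − log₂ 8) = 120 / (4 − 3) = 120 ms/bit
  a = 670 − 120 × 3 = 310 ms
Then RT(32) = 310 + 120 × log₂ 32 = 310 + 120 × 5 ≈ 910.000 ms.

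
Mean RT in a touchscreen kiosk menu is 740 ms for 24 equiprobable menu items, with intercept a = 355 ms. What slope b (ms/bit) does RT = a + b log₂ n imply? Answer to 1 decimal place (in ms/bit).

log₂(24) = 4.5850 bits.
b = (RT − a)/log₂ n = (740 − 355) / 4.5850 = 83.970 ms/bit.

84.0 ms/bit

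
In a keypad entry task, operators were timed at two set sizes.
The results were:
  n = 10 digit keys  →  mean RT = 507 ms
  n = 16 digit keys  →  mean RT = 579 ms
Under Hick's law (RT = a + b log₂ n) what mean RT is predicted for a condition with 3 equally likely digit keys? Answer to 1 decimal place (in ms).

RT is linear in log₂ n, so two points fix the line:
  b = (579 − 507) / (log₂ 16 − log₂ 10) = 72 / (4 − 3.3219) = 106.183 ms/bit
  a = 507 − 106.183 × 3.3219 = 154.266 ms
Then RT(3) = 154.266 + 106.183 × log₂ 3 = 154.266 + 106.183 × 1.5850 ≈ 322.563 ms.

322.6 ms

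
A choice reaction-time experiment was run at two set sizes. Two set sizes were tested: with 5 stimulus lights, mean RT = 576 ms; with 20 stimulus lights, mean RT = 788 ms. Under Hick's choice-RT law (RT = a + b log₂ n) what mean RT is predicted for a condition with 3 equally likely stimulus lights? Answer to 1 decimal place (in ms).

Solve the two-equation system in a and b:
  b = (788 − 576) / (log₂ 20 − log₂ 5) = 212 / (4.3219 − 2.3219) = 106.000 ms/bit
  a = 576 − 106.000 × 2.3219 = 329.876 ms
Then RT(3) = 329.876 + 106.000 × log₂ 3 = 329.876 + 106.000 × 1.5850 ≈ 497.882 ms.

497.9 ms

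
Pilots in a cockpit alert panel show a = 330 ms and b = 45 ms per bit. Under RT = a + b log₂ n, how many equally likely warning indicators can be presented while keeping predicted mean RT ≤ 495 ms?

12

45·log₂ n ≤ 495 − 330 = 165, giving log₂ n ≤ 3.6667 and n ≤ 12.699. The largest whole number is 12.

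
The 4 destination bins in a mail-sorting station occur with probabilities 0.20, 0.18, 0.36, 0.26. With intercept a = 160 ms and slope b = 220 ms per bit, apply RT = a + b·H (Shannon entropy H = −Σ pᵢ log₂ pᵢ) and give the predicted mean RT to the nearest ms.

588 ms

Entropy contributions −pᵢ log₂ pᵢ: 0.4644, 0.4453, 0.5306, 0.5053; sum H = 1.9456 bits.
RT = a + bH = 160 + 220·1.9456 = 588.03 ms.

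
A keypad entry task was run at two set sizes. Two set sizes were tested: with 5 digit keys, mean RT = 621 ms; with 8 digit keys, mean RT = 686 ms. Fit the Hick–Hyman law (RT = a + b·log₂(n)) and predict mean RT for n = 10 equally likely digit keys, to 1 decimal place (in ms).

716.9 ms

RT is linear in log₂ n, so two points fix the line:
  b = (686 − 621) / (log₂ 8 − log₂ 5) = 65 / (3 − 2.3219) = 95.860 ms/bit
  a = 621 − 95.860 × 2.3219 = 398.420 ms
Then RT(10) = 398.420 + 95.860 × log₂ 10 = 398.420 + 95.860 × 3.3219 ≈ 716.860 ms.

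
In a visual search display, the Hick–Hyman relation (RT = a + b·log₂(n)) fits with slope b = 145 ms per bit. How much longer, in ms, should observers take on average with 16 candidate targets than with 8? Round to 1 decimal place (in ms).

145.0 ms

The intercept a cancels: ΔRT = b·(log₂ n₂ − log₂ n₁) = b·log₂(n₂/n₁).
log₂(16) − log₂(8) = log₂(16/8) = log₂(2) = 1.
ΔRT = 145 × 1.0000 = 145.000 ms.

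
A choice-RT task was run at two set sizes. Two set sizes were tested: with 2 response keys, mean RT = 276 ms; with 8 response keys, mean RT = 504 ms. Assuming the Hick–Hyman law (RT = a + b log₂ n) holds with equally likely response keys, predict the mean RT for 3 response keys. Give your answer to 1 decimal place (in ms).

342.7 ms

Fit slope and intercept:
  b = (504 − 276) / (log₂ 8 − log₂ 2) = 228 / (3 − 1) = 114.000 ms/bit
  a = 276 − 114.000 × 1 = 162.000 ms
Then RT(3) = 162.000 + 114.000 × log₂ 3 = 162.000 + 114.000 × 1.5850 ≈ 342.686 ms.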